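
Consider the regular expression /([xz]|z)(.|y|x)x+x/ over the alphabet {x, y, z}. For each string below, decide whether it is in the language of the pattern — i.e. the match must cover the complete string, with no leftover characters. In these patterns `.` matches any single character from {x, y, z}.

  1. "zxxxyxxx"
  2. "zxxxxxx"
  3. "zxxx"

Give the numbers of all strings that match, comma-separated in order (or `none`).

1 → no match
2 → match
3 → match

2, 3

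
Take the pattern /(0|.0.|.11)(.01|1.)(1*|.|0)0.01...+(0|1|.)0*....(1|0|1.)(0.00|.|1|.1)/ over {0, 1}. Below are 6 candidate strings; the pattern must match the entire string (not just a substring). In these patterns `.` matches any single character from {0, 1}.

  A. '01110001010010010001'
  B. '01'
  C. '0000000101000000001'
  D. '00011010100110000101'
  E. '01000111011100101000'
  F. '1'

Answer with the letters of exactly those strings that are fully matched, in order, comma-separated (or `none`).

A, D

A → match
B → no match
C → no match
D → match
E → no match
F → no match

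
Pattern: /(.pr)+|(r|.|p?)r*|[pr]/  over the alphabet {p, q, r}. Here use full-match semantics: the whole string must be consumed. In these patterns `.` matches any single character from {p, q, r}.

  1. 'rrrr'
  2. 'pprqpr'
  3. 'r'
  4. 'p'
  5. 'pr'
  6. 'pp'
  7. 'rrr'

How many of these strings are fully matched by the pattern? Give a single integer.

6

1 → match
2 → match
3 → match
4 → match
5 → match
6 → no match
7 → match
Total matched: 6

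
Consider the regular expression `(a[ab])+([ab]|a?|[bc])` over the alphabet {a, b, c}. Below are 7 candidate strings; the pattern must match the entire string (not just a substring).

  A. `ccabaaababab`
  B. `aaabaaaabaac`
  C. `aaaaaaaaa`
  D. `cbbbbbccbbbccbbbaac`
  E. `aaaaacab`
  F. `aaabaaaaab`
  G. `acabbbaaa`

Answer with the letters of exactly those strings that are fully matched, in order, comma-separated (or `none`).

C, F

A → no match — must start with `a`
B → no match
C → match
D → no match — must start with `a`
E → no match
F → match
G → no match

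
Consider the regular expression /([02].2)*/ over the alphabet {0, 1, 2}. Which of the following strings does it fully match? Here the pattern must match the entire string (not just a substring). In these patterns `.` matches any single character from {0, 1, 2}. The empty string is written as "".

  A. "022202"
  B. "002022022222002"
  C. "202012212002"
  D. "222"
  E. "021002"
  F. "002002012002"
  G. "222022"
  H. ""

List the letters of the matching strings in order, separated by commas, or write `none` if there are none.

A, B, C, D, F, G, H

A → match
B → match
C → match
D → match
E → no match
F → match
G → match
H → match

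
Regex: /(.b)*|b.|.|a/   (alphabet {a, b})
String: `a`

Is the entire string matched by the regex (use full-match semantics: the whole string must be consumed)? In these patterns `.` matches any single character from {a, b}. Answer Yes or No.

Yes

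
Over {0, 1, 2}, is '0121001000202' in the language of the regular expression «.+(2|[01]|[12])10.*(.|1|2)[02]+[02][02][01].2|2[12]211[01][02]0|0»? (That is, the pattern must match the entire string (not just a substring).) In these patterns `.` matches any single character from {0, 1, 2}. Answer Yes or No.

No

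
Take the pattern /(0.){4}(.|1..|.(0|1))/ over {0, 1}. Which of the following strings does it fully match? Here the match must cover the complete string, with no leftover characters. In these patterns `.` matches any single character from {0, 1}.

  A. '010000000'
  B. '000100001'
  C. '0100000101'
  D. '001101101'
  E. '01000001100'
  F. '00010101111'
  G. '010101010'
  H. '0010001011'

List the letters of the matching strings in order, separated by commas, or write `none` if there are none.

A, B, C, E, F, G

A → match
B → match
C → match
D → no match
E → match
F → match
G → match
H → no match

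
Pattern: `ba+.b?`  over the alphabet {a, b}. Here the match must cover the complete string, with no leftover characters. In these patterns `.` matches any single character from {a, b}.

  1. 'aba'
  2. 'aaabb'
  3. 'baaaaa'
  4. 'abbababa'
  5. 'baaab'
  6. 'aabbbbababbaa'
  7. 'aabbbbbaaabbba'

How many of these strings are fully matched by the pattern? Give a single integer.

1. 'aba' → no match — must start with 'ba'
2. 'aaabb' → no match — must start with 'ba'
3. 'baaaaa' → match
4. 'abbababa' → no match — must start with 'ba'
5. 'baaab' → match
6 → no match — must start with 'ba'
7 → no match — must start with 'ba'
Total matched: 2

2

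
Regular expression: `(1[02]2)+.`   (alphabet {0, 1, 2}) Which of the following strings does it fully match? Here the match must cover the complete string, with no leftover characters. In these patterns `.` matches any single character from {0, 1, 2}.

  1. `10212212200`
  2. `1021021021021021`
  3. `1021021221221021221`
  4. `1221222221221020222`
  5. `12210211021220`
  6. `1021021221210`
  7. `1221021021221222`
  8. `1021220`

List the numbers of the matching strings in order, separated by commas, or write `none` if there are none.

2, 3, 7, 8

1 → no match
2 → match
3 → match
4 → no match
5 → no match
6 → no match
7 → match
8 → match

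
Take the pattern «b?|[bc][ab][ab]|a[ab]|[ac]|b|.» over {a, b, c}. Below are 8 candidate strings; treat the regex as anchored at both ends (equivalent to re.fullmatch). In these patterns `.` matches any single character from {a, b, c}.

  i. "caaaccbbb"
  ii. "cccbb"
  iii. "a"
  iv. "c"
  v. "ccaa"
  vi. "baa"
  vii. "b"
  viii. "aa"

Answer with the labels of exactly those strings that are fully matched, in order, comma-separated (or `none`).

iii, iv, vi, vii, viii

i. "caaaccbbb" → no match
ii. "cccbb" → no match
iii. "a" → match
iv. "c" → match
v. "ccaa" → no match
vi. "baa" → match
vii. "b" → match
viii. "aa" → match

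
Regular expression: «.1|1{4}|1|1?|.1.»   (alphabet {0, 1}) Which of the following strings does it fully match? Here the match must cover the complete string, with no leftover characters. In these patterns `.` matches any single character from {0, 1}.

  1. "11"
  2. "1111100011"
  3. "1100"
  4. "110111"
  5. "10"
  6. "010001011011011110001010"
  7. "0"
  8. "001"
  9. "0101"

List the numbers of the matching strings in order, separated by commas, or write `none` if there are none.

1 → match
2 → no match
3 → no match
4 → no match
5 → no match
6 → no match
7 → no match
8 → no match
9 → no match

1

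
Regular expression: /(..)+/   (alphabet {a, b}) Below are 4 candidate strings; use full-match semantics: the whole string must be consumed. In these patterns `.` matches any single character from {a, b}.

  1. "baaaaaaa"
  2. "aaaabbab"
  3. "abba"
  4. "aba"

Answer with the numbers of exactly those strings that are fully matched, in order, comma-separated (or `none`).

1, 2, 3

1 → match
2 → match
3 → match
4 → no match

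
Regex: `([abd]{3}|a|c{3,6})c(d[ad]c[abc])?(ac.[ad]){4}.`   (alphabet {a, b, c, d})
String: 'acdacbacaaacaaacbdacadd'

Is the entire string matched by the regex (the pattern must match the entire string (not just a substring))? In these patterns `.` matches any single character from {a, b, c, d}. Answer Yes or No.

Yes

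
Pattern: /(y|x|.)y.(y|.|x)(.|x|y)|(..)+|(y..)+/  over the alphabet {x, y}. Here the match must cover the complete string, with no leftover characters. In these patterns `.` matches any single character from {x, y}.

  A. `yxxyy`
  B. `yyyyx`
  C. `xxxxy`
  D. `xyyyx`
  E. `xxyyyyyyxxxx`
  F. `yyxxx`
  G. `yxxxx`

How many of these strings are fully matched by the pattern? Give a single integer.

A → no match
B → match
C → no match
D → match
E → match
F → match
G → no match
Total matched: 4

4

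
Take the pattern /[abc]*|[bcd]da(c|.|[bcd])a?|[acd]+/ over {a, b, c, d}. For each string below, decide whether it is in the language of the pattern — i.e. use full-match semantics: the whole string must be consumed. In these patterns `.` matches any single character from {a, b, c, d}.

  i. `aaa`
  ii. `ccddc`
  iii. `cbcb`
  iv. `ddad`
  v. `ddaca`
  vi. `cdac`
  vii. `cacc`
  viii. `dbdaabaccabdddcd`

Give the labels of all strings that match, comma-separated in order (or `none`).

i → match
ii → match
iii → match
iv → match
v → match
vi → match
vii → match
viii → no match

i, ii, iii, iv, v, vi, vii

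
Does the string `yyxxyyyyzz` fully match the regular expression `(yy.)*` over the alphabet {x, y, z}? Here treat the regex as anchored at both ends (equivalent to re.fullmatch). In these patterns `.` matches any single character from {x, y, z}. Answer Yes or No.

No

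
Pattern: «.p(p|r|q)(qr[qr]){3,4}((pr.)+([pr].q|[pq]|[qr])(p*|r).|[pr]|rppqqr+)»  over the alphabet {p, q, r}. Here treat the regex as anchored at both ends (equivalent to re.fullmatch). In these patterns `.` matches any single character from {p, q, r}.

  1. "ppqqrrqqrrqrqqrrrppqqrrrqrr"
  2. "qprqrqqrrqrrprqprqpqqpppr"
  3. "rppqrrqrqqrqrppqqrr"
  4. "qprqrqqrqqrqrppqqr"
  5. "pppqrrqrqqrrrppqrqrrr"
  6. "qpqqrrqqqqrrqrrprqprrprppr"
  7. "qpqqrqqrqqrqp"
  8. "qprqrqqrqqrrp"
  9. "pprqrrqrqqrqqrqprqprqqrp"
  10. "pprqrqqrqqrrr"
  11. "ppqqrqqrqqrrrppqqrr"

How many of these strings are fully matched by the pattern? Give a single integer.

8

1 → no match
2 → match
3 → match
4 → match
5 → no match
6 → no match
7 → match
8 → match
9 → match
10 → match
11 → match
Total matched: 8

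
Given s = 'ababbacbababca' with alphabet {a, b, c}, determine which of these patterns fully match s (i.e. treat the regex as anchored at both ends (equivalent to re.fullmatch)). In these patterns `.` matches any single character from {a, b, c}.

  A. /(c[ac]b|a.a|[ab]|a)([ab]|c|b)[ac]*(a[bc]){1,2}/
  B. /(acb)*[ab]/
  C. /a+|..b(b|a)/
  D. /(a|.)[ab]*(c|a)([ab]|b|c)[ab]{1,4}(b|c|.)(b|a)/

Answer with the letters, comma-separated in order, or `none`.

D

A → no match
B → no match
C → no match
D → match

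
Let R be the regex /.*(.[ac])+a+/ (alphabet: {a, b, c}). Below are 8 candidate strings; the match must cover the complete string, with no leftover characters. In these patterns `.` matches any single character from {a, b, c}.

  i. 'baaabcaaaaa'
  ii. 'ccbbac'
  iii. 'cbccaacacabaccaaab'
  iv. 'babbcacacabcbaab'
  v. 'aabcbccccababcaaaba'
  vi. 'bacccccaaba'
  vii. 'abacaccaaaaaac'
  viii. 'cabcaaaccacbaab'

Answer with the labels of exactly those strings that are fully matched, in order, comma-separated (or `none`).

i → match
ii → no match — must end with 'a'
iii → no match — must end with 'a'
iv → no match — must end with 'a'
v → no match
vi → no match
vii → no match — must end with 'a'
viii → no match — must end with 'a'

i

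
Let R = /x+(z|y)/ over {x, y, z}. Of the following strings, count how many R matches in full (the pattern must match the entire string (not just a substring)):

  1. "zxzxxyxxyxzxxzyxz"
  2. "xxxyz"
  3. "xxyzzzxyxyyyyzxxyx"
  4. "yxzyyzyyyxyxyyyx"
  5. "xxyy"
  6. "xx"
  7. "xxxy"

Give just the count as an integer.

1

1 → no match — must start with "x"
2 → no match
3 → no match
4 → no match — must start with "x"
5 → no match
6 → no match
7 → match
Total matched: 1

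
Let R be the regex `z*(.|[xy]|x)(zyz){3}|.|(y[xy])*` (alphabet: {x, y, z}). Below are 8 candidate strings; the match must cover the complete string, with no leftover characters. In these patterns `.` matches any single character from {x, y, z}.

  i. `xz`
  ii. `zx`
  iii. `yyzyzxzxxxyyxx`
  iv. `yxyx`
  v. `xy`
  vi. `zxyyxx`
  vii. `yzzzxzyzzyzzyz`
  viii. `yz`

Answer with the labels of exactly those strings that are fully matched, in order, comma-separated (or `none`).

i → no match
ii → no match
iii → no match
iv → match
v → no match
vi → no match
vii → no match
viii → no match

iv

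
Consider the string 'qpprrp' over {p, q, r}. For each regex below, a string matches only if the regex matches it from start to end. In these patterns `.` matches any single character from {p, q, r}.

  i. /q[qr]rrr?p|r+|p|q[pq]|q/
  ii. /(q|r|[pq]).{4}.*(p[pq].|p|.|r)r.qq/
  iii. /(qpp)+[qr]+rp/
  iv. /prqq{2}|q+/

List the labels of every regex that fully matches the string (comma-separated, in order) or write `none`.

i → no match
ii → no match — must end with 'qq'
iii → match
iv → no match — must end with 'q'

iii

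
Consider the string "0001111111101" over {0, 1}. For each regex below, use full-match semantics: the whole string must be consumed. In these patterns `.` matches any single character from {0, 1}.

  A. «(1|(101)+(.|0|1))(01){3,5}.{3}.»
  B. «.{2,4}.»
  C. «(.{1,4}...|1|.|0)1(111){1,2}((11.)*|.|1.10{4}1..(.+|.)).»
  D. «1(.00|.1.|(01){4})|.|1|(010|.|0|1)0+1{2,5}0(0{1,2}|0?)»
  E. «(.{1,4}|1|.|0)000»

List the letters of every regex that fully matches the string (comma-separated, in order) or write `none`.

C

A → no match
B → no match
C → match
D → no match
E → no match — must end with "000"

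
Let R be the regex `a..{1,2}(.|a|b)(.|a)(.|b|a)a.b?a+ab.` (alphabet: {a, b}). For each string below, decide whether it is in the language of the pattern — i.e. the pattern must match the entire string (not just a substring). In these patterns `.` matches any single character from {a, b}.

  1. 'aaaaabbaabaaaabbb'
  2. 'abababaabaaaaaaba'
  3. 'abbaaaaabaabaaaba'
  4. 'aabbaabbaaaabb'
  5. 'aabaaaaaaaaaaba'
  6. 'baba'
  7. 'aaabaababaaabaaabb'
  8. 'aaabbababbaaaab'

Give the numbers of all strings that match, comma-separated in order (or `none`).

1 → no match
2 → match
3 → no match
4 → no match
5 → match
6 → no match — must start with 'a'
7 → no match
8 → no match

2, 5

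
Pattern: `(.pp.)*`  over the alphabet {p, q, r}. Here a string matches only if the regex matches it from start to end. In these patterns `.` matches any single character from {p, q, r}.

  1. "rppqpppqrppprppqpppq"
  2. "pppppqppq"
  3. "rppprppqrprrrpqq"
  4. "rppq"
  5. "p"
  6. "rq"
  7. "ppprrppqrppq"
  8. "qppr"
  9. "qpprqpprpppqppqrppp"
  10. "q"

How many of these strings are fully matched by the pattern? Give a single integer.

4

1 → match
2 → no match
3 → no match
4 → match
5 → no match
6 → no match
7 → match
8 → match
9 → no match
10 → no match
Total matched: 4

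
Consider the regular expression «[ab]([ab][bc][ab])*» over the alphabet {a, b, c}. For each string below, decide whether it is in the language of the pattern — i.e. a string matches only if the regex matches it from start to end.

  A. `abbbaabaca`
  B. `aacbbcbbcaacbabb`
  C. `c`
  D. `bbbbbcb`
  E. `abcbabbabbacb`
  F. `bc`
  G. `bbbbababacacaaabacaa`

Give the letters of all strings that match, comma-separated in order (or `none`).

A → no match
B → match
C → no match
D → match
E → match
F → no match
G → no match

B, D, E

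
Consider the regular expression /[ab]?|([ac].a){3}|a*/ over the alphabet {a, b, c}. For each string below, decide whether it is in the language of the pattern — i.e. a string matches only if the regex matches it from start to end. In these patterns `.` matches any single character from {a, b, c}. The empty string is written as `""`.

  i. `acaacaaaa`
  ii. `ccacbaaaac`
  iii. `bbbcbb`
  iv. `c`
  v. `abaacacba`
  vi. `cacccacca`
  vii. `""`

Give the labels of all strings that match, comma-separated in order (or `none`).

i. `acaacaaaa` → match
ii. `ccacbaaaac` → no match
iii. `bbbcbb` → no match
iv. `c` → no match
v. `abaacacba` → match
vi. `cacccacca` → no match
vii. `""` → match

i, v, vii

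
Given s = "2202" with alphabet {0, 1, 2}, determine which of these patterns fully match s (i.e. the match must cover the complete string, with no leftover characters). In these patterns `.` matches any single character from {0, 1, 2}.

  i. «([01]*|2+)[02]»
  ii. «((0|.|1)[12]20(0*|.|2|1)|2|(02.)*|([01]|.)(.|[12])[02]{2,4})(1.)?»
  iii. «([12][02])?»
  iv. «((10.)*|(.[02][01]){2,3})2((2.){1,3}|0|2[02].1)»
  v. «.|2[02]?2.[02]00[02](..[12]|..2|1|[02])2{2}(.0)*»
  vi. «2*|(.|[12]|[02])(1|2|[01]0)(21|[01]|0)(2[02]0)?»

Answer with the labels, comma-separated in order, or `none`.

ii

i → no match
ii → match
iii → no match
iv → no match
v → no match
vi → no match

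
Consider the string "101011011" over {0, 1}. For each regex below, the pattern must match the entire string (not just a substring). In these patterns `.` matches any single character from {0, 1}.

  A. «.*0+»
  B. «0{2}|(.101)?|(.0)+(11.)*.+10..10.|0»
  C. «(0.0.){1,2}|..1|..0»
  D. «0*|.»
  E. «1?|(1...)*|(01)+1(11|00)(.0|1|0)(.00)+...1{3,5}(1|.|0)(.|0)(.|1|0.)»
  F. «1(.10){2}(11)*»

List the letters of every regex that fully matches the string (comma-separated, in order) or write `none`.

A → no match — must end with "0"
B → no match
C → no match
D → no match
E → no match
F → match

F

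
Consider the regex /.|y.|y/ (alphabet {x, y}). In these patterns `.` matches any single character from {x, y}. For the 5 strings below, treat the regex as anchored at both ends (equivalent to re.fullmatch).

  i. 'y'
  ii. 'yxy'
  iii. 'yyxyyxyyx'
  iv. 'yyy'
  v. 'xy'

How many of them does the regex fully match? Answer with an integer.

1

i → match
ii → no match
iii → no match
iv → no match
v → no match
Total matched: 1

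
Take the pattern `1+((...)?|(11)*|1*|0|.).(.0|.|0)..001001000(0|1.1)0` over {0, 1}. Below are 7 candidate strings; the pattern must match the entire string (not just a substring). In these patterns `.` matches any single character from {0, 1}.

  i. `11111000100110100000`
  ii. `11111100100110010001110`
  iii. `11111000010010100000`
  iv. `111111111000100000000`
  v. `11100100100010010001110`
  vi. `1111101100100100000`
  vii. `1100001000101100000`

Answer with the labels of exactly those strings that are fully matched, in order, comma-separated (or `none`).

v, vi

i → no match
ii → no match
iii → no match
iv → no match
v → match
vi → match
vii → no match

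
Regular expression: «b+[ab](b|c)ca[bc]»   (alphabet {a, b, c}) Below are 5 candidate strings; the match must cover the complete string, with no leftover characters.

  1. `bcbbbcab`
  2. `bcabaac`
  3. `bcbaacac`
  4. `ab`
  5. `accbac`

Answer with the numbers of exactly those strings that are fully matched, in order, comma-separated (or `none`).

1 → no match
2 → no match
3 → no match
4 → no match — must start with `b`
5 → no match — must start with `b`

none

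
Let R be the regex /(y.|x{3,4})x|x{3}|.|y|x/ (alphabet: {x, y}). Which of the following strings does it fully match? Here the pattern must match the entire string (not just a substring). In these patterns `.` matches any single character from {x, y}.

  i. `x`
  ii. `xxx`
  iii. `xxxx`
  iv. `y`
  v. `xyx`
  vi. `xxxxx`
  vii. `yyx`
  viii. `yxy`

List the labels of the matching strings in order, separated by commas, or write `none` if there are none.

i, ii, iii, iv, vi, vii

i → match
ii → match
iii → match
iv → match
v → no match
vi → match
vii → match
viii → no match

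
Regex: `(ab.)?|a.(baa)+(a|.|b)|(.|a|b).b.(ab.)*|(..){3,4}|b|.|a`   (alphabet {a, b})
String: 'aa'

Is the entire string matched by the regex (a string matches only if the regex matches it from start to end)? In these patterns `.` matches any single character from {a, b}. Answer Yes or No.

No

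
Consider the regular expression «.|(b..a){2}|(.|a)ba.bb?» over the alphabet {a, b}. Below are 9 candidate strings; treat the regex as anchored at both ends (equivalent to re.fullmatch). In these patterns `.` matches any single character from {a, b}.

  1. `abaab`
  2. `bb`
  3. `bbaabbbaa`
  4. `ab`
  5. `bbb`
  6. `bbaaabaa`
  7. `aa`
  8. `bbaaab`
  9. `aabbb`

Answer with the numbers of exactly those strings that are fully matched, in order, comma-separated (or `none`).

1. `abaab` → match
2. `bb` → no match
3. `bbaabbbaa` → no match
4. `ab` → no match
5. `bbb` → no match
6. `bbaaabaa` → no match
7. `aa` → no match
8. `bbaaab` → no match
9. `aabbb` → no match

1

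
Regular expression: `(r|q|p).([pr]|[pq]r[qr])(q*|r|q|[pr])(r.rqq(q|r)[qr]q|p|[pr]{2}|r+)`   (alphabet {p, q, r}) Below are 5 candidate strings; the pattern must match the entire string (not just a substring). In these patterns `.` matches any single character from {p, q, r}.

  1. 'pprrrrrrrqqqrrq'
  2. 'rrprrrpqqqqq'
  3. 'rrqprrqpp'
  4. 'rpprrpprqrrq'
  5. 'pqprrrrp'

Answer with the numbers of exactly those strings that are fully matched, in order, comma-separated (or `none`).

1 → no match
2 → no match
3 → no match
4 → no match
5 → match

5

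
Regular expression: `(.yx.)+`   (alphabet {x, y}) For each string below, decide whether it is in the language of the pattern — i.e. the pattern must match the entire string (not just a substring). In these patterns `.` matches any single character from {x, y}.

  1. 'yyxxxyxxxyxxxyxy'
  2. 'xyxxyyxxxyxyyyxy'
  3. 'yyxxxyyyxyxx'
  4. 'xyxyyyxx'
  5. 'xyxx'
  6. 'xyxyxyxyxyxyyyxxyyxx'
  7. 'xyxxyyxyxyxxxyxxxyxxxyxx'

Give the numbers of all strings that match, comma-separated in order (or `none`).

1, 2, 4, 5, 6, 7

1 → match
2 → match
3 → no match
4 → match
5 → match
6 → match
7 → match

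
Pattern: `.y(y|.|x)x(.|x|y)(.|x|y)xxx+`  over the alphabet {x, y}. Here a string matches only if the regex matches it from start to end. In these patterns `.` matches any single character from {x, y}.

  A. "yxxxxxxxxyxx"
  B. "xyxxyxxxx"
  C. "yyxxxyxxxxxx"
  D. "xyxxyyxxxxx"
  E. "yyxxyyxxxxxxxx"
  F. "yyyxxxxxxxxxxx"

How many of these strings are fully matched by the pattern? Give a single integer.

A. "yxxxxxxxxyxx" → no match
B. "xyxxyxxxx" → match
C. "yyxxxyxxxxxx" → match
D. "xyxxyyxxxxx" → match
E → match
F → match
Total matched: 5

5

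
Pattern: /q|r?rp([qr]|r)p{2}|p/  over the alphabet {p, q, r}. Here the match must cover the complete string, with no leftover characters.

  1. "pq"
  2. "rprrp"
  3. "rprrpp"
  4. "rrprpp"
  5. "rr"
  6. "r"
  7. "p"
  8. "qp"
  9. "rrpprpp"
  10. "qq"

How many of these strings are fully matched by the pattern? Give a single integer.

2

1 → no match
2 → no match
3 → no match
4 → match
5 → no match
6 → no match
7 → match
8 → no match
9 → no match
10 → no match
Total matched: 2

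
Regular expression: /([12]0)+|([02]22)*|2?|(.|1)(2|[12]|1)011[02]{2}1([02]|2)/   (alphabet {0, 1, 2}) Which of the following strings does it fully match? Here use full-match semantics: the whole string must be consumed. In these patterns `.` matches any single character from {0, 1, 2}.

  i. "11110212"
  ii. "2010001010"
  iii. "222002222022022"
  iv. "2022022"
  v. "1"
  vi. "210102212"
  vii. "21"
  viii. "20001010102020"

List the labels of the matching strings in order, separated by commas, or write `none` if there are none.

none

i. "11110212" → no match
ii. "2010001010" → no match
iii → no match
iv. "2022022" → no match
v. "1" → no match
vi. "210102212" → no match
vii. "21" → no match
viii → no match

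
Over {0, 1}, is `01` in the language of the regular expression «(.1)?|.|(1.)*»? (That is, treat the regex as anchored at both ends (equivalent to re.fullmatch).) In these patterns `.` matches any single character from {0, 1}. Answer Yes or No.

Yes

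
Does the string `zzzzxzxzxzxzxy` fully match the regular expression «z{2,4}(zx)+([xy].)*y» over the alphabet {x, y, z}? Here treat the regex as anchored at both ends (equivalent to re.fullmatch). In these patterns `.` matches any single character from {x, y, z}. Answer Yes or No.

Yes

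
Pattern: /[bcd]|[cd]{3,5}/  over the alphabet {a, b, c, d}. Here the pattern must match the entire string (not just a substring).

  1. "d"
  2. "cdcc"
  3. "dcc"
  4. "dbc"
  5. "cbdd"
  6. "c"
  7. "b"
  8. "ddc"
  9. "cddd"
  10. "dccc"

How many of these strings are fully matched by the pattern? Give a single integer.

8

1 → match
2 → match
3 → match
4 → no match
5 → no match
6 → match
7 → match
8 → match
9 → match
10 → match
Total matched: 8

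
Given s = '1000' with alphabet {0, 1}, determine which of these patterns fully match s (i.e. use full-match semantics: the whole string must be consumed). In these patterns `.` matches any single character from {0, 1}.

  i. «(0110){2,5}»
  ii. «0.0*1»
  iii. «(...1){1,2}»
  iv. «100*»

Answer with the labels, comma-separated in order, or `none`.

iv

i → no match — must start with '0110'
ii → no match — must start with '0'
iii → no match — must end with '1'
iv → match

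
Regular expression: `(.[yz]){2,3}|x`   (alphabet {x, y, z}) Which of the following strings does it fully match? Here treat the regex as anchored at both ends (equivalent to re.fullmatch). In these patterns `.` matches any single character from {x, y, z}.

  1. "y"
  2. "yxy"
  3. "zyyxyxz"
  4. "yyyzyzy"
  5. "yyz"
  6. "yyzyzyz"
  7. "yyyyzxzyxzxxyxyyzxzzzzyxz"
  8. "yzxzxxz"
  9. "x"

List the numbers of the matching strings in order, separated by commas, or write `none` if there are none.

1 → no match
2 → no match
3 → no match
4 → no match
5 → no match
6 → no match
7 → no match
8 → no match
9 → match

9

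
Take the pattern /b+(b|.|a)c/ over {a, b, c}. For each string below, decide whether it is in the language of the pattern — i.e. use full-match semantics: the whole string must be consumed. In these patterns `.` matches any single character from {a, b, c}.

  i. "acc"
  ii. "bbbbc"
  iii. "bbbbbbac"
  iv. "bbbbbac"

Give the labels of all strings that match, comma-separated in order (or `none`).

ii, iii, iv

i → no match — must start with "b"
ii → match
iii → match
iv → match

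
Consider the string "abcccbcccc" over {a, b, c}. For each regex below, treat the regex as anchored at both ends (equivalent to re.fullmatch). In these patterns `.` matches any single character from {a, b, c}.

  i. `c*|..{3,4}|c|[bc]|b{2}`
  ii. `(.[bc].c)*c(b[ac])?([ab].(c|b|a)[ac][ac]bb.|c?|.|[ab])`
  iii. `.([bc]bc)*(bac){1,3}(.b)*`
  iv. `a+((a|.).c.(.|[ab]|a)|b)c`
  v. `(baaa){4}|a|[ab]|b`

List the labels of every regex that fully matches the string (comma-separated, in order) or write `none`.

ii

i → no match
ii → match
iii → no match
iv → no match
v → no match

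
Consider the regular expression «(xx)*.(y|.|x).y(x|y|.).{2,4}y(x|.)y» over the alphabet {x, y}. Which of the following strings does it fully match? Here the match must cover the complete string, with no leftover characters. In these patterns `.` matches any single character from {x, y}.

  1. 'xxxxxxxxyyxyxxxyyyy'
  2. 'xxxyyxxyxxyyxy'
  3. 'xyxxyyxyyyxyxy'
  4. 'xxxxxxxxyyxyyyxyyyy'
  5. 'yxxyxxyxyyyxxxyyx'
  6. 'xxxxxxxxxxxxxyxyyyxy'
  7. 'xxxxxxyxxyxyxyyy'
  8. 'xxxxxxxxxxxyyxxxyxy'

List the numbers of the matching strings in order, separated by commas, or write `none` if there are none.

1 → match
2 → no match
3 → no match
4 → match
5 → no match — must end with 'y'
6 → match
7 → match
8 → match

1, 4, 6, 7, 8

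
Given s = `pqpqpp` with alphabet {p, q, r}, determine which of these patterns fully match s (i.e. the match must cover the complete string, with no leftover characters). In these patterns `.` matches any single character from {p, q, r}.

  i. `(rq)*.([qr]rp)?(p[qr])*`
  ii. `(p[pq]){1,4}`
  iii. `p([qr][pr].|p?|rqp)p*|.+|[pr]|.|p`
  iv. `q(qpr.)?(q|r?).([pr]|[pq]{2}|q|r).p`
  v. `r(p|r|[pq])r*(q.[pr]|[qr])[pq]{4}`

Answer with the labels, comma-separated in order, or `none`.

ii, iii

i → no match
ii → match
iii → match
iv → no match — must start with `q`
v → no match — must start with `r`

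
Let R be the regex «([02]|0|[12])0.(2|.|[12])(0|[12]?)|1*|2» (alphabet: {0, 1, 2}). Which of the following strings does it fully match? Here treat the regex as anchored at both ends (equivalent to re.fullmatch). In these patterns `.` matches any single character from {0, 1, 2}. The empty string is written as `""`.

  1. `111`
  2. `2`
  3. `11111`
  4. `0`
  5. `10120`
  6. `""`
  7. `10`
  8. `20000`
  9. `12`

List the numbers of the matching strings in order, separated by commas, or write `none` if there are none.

1. `111` → match
2. `2` → match
3. `11111` → match
4. `0` → no match
5. `10120` → match
6. `""` → match
7. `10` → no match
8. `20000` → match
9. `12` → no match

1, 2, 3, 5, 6, 8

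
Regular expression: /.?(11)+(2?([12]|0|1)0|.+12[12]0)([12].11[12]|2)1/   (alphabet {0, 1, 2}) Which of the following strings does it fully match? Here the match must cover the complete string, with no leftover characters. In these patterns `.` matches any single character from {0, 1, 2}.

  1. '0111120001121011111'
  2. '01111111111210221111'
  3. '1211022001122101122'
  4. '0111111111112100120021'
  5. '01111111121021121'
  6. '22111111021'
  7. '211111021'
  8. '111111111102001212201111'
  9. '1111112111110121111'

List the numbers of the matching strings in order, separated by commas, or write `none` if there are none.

2, 7

1 → no match
2 → match
3 → no match — must end with '1'
4 → no match
5 → no match
6 → no match
7 → match
8 → no match
9 → no match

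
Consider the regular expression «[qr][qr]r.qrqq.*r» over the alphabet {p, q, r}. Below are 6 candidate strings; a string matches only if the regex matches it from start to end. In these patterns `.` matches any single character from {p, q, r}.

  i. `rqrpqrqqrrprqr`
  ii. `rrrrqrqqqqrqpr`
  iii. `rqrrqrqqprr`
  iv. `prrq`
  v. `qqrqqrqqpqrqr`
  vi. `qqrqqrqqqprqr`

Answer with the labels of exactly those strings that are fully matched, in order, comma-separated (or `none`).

i, ii, iii, v, vi

i → match
ii → match
iii → match
iv → no match — must end with `r`
v → match
vi → match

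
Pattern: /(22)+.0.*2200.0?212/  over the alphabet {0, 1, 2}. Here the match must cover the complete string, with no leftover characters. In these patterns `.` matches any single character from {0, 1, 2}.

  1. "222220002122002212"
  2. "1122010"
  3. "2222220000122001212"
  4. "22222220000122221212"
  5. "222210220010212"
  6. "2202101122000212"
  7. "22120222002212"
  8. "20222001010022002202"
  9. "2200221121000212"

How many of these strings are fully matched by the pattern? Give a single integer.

3

1 → match
2. "1122010" → no match — must start with "22"
3 → match
4 → no match
5 → match
6 → no match
7 → no match
8 → no match — must start with "22"
9 → no match
Total matched: 3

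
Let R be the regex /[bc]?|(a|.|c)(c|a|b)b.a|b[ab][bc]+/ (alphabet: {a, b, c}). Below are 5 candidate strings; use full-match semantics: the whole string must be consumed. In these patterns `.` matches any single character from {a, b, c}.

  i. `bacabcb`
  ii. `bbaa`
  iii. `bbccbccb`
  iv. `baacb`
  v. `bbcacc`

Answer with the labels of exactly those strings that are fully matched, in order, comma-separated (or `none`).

iii

i → no match
ii → no match
iii → match
iv → no match
v → no match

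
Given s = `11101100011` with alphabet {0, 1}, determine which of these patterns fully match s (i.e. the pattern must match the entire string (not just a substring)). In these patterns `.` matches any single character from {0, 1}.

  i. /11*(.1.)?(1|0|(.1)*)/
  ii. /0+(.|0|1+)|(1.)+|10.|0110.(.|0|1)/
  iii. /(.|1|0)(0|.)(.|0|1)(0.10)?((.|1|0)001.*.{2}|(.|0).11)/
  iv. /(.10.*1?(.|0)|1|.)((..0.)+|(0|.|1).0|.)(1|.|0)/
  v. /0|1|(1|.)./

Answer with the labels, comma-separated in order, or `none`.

i → no match
ii → no match
iii → match
iv → no match
v → no match

iii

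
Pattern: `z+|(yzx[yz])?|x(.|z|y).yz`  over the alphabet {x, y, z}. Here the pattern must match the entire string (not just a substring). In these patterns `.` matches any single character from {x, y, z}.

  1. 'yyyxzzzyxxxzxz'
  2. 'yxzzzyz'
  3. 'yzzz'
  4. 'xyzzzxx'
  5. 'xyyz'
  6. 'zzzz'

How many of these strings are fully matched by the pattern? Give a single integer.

1

1 → no match
2 → no match
3 → no match
4 → no match
5 → no match
6 → match
Total matched: 1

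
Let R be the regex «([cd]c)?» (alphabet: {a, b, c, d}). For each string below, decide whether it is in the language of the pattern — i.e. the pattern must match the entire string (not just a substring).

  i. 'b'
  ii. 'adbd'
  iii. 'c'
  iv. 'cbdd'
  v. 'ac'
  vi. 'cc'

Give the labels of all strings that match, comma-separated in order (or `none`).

i → no match
ii → no match
iii → no match
iv → no match
v → no match
vi → match

vi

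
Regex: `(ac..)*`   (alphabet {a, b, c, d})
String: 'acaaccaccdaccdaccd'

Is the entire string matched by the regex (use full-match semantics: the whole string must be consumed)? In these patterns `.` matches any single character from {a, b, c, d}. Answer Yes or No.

No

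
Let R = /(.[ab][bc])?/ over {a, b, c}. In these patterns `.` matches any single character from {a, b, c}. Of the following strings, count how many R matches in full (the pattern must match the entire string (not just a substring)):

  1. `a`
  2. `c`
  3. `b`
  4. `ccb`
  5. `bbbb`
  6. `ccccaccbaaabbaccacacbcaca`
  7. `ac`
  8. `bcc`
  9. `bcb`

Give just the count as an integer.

0

1 → no match
2 → no match
3 → no match
4 → no match
5 → no match
6 → no match
7 → no match
8 → no match
9 → no match
Total matched: 0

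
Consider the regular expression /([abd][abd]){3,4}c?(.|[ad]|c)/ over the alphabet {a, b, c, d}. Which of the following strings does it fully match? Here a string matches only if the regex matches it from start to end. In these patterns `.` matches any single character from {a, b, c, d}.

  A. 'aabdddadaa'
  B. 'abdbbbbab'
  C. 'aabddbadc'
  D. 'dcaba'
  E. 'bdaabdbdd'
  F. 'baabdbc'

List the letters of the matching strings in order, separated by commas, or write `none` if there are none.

B, C, E, F

A → no match
B → match
C → match
D → no match
E → match
F → match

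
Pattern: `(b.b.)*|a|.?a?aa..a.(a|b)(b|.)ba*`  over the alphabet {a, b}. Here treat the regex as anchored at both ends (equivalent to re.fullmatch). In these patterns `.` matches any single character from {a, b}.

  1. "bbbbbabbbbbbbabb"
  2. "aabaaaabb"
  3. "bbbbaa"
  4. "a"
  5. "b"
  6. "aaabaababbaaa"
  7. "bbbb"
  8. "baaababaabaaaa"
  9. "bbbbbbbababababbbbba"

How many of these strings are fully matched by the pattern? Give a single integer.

1 → match
2 → match
3 → no match
4 → match
5 → no match
6 → match
7 → match
8 → match
9 → match
Total matched: 7

7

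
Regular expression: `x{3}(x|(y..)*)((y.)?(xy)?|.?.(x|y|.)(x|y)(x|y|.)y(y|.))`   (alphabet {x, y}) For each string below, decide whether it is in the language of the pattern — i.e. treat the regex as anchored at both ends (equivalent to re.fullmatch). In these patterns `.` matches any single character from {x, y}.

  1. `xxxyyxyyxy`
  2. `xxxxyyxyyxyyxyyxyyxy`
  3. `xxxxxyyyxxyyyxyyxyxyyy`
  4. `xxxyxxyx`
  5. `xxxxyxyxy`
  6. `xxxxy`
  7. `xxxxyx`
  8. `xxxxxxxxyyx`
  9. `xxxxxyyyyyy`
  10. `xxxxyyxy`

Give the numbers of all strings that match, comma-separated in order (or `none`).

1, 4, 6, 7, 8, 9, 10

1 → match
2 → no match
3 → no match
4 → match
5 → no match
6 → match
7 → match
8 → match
9 → match
10 → match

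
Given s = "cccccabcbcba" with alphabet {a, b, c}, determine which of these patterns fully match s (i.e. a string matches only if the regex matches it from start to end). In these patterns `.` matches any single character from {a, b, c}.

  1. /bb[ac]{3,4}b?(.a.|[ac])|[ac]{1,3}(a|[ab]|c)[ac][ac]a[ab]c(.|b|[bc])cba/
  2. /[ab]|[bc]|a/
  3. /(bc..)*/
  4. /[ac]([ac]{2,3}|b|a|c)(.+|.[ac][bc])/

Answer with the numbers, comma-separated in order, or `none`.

1 → match
2 → no match
3 → no match
4 → match

1, 4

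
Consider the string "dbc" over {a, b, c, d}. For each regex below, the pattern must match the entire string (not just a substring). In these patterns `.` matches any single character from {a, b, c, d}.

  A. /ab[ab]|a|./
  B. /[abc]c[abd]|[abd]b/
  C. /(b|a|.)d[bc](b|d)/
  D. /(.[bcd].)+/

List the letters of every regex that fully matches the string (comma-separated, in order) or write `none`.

D

A → no match
B → no match
C → no match
D → match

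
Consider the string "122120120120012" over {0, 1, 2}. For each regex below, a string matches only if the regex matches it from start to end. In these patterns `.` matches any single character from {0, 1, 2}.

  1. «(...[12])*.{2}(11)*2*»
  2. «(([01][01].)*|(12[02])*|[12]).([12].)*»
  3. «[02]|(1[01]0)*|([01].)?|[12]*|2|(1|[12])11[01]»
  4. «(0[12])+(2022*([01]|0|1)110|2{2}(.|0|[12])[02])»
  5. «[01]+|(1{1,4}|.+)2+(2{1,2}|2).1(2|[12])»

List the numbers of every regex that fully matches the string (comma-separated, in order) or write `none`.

2

1 → no match
2 → match
3 → no match
4 → no match — must start with "0"
5 → no match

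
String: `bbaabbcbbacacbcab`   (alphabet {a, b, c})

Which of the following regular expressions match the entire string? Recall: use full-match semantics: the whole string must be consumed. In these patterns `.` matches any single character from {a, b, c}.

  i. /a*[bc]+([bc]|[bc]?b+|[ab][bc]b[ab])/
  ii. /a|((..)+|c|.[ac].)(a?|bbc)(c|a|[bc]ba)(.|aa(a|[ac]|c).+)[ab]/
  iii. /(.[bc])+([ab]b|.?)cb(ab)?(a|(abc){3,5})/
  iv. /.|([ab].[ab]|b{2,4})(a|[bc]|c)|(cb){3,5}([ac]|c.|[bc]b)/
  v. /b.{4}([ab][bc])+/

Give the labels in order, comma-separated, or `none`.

ii, v

i → no match
ii → match
iii → no match
iv → no match
v → match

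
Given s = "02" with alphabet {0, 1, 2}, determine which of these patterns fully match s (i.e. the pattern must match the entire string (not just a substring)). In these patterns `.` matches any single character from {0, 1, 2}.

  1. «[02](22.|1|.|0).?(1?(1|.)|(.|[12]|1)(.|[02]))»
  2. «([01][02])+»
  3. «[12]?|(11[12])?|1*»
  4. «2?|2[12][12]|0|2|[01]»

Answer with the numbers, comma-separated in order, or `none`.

1 → no match
2 → match
3 → no match
4 → no match

2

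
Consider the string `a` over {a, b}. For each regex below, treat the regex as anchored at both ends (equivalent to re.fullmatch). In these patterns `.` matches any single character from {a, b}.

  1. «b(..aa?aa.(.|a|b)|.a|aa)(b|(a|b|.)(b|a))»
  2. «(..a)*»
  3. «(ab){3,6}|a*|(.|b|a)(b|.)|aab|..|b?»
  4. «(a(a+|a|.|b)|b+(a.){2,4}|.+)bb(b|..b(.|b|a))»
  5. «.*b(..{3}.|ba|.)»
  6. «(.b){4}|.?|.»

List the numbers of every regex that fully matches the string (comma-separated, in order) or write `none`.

3, 6

1 → no match — must start with `b`
2 → no match
3 → match
4 → no match
5 → no match
6 → match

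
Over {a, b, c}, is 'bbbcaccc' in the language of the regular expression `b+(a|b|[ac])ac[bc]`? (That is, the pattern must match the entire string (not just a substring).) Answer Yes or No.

No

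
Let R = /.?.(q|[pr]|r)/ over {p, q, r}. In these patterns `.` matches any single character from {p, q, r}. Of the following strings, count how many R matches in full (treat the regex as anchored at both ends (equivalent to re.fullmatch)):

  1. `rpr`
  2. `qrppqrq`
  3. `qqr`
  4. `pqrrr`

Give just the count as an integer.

1 → match
2 → no match
3 → match
4 → no match
Total matched: 2

2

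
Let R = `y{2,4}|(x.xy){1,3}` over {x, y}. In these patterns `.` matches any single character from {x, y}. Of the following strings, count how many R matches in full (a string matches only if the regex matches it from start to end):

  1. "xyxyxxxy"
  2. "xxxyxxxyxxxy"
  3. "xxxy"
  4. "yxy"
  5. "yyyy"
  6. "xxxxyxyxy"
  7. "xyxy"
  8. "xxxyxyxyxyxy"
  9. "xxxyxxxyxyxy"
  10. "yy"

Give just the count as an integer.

8

1 → match
2 → match
3 → match
4 → no match
5 → match
6 → no match
7 → match
8 → match
9 → match
10 → match
Total matched: 8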